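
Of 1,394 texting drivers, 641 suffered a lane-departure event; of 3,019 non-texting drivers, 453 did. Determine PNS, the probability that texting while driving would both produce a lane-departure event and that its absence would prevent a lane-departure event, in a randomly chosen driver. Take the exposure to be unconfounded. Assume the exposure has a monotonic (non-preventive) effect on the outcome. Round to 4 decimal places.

p₁ = P(outcome | exposed) = 641/1394 = 0.45983
p₀ = P(outcome | unexposed) = 453/3019 = 0.15005
Under exogeneity and monotonicity, PNS = p₁ − p₀.
PNS = 0.45983 − 0.15005 = 0.30978

PNS ≈ 0.3098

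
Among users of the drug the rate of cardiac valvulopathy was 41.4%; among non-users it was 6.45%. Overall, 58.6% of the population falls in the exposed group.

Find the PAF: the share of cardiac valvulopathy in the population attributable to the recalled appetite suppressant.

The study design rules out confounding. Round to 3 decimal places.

p₁ = 0.414, p₀ = 0.0645.
Overall risk P(Y=1) = π·p₁ + (1−π)·p₀ = 0.586×0.414 + 0.414×0.0645 = 0.26931.
Under exogeneity, PAF = [P(Y=1) − p₀] / P(Y=1).
PAF = (0.26931 − 0.0645) / 0.26931 ≈ 0.7605

PAF ≈ 0.760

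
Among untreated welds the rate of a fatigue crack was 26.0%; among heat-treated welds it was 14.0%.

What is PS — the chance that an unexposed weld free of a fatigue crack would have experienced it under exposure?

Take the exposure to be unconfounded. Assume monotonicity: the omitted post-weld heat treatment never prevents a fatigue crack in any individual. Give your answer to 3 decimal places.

p₁ = 0.26, p₀ = 0.14.
Under exogeneity and monotonicity, PS = (p₁ − p₀) / (1 − p₀).
PS = (0.26 − 0.14) / (1 − 0.14) = 0.12 / 0.86 ≈ 0.1395

PS ≈ 0.140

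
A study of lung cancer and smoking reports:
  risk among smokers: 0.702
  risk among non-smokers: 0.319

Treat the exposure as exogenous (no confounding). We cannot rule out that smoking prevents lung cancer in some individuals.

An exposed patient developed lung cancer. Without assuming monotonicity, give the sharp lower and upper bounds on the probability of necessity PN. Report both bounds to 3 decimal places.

Let p₁ = 0.702, p₀ = 0.319.
Under exogeneity alone the bounds on PN are max{0,(p₁−p₀)/p₁} ≤ PN ≤ min{1,(1−p₀)/p₁}.
  lower = (p₁ − p₀)/p₁ = 0.383 / 0.702 ≈ 0.5456
  upper = min{1, (1 − p₀)/p₁} = 0.681 / 0.702 ≈ 0.9701

0.546 ≤ PN ≤ 0.970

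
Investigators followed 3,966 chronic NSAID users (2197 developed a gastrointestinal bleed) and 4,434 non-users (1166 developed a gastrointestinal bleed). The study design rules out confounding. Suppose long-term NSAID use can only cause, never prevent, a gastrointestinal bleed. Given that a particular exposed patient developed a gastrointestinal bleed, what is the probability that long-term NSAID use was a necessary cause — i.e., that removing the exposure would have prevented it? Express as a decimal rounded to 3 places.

PN ≈ 0.525

p₁ = P(outcome | exposed) = 2197/3966 = 0.55396
p₀ = P(outcome | unexposed) = 1166/4434 = 0.26297
Under exogeneity and monotonicity, PN = (p₁ − p₀) / p₁.
PN = (0.55396 − 0.26297) / 0.55396 = 0.29099 / 0.55396 ≈ 0.5253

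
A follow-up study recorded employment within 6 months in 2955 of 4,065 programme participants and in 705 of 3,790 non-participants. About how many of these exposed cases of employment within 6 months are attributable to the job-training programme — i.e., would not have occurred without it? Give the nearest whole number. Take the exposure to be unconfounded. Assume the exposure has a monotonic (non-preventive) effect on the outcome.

p₁ = P(outcome | exposed) = 2955/4065 = 0.72694
p₀ = P(outcome | unexposed) = 705/3790 = 0.18602
PN = (p₁ − p₀)/p₁ = (0.72694 − 0.18602) / 0.72694 ≈ 0.74411.
Attributable cases ≈ PN × (exposed cases) = 0.74411 × 2955 ≈ 2198.85.

about 2199 cases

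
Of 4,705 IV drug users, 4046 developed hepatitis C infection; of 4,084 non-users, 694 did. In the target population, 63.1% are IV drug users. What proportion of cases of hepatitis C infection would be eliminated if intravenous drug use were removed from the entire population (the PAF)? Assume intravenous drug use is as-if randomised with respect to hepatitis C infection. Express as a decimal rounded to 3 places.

PAF ≈ 0.719

p₁ = P(outcome | exposed) = 4046/4705 = 0.85994
p₀ = P(outcome | unexposed) = 694/4084 = 0.16993
Overall risk P(Y=1) = π·p₁ + (1−π)·p₀ = 0.631×0.85994 + 0.369×0.16993 = 0.60532.
Under exogeneity, PAF = [P(Y=1) − p₀] / P(Y=1).
PAF = (0.60532 − 0.16993) / 0.60532 ≈ 0.7193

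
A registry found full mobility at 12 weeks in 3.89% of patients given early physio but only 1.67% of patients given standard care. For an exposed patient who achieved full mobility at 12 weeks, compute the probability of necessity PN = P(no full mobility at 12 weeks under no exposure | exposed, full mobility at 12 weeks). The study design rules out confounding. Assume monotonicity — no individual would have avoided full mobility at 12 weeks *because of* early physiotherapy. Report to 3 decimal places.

PN ≈ 0.571

p₁ = 0.0389, p₀ = 0.0167.
Under exogeneity and monotonicity, PN = (p₁ − p₀) / p₁.
PN = (0.0389 − 0.0167) / 0.0389 = 0.0222 / 0.0389 ≈ 0.5707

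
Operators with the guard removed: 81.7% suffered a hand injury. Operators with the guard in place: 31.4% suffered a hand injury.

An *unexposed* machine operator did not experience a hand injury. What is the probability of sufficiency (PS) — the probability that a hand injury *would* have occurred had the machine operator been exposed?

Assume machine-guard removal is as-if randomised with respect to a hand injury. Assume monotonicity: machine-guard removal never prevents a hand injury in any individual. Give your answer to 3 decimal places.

p₁ = 0.817, p₀ = 0.314.
Under exogeneity and monotonicity, PS = (p₁ − p₀) / (1 − p₀).
PS = (0.817 − 0.314) / (1 − 0.314) = 0.503 / 0.686 ≈ 0.7332

PS ≈ 0.733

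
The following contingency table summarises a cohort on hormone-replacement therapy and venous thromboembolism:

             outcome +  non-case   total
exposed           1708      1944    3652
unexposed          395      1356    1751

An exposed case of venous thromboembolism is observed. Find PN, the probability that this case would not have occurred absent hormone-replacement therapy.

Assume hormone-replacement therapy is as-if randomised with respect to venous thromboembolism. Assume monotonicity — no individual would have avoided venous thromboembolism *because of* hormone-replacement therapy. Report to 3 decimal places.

p₁ = P(outcome | exposed) = 1708/3652 = 0.46769
p₀ = P(outcome | unexposed) = 395/1751 = 0.22559
Under exogeneity and monotonicity, PN = (p₁ − p₀)/p₁.
PN = (0.46769 − 0.22559) / 0.46769 ≈ 0.5177

PN ≈ 0.518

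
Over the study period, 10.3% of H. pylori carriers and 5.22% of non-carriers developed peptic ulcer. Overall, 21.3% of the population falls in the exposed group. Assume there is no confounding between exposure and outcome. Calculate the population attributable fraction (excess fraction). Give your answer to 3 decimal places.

p₁ = 0.103, p₀ = 0.0522.
Overall risk P(Y=1) = π·p₁ + (1−π)·p₀ = 0.213×0.103 + 0.787×0.0522 = 0.06302.
Under exogeneity, PAF = [P(Y=1) − p₀] / P(Y=1).
PAF = (0.06302 − 0.0522) / 0.06302 ≈ 0.1717

PAF ≈ 0.172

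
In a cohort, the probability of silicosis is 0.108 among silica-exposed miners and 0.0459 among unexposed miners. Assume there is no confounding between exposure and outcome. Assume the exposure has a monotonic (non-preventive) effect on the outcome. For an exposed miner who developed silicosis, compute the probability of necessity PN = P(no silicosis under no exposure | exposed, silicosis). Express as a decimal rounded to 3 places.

Let p₁ = 0.108, p₀ = 0.0459.
Under exogeneity and monotonicity, PN = (p₁ − p₀) / p₁.
PN = (0.108 − 0.0459) / 0.108 = 0.0621 / 0.108 ≈ 0.5750

PN ≈ 0.575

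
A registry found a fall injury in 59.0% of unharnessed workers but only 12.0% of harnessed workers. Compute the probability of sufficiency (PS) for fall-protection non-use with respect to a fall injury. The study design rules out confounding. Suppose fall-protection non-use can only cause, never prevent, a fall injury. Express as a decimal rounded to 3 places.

p₁ = 0.59, p₀ = 0.12.
Under exogeneity and monotonicity, PS = (p₁ − p₀) / (1 − p₀).
PS = (0.59 − 0.12) / (1 − 0.12) = 0.47 / 0.88 ≈ 0.5341

PS ≈ 0.534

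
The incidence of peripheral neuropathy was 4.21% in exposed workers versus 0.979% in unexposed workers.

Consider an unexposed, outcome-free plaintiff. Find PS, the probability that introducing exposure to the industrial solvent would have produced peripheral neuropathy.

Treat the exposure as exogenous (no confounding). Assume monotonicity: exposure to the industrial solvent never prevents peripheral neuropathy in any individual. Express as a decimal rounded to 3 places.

p₁ = 0.0421, p₀ = 0.00979.
Under exogeneity and monotonicity, PS = (p₁ − p₀) / (1 − p₀).
PS = (0.0421 − 0.00979) / (1 − 0.00979) = 0.03231 / 0.99021 ≈ 0.0326

PS ≈ 0.033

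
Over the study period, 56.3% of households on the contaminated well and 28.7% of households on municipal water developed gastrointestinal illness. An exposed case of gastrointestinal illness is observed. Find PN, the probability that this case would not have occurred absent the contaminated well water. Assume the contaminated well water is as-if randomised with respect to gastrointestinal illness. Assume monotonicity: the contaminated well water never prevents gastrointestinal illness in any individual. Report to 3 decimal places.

PN ≈ 0.490

p₁ = 0.563, p₀ = 0.287.
Under exogeneity and monotonicity, PN = (p₁ − p₀) / p₁.
PN = (0.563 − 0.287) / 0.563 = 0.276 / 0.563 ≈ 0.4902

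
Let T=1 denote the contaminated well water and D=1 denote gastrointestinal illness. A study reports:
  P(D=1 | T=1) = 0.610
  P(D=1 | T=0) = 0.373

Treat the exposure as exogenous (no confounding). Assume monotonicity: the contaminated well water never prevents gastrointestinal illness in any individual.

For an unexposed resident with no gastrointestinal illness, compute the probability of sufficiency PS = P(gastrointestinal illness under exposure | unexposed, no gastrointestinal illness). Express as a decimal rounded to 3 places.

Let p₁ = 0.61, p₀ = 0.373.
Under exogeneity and monotonicity, PS = (p₁ − p₀) / (1 − p₀).
PS = (0.61 − 0.373) / (1 − 0.373) = 0.237 / 0.627 ≈ 0.3780

PS ≈ 0.378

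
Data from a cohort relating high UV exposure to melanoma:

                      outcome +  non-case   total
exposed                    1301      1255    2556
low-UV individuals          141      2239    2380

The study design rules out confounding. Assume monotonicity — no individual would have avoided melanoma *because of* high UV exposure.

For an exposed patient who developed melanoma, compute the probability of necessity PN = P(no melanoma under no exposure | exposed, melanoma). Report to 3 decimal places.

PN ≈ 0.884

p₁ = P(outcome | exposed) = 1301/2556 = 0.509
p₀ = P(outcome | unexposed) = 141/2380 = 0.059244
Under exogeneity and monotonicity, PN = (p₁ − p₀) / p₁.
PN = (0.509 − 0.059244) / 0.509 = 0.44975 / 0.509 ≈ 0.8836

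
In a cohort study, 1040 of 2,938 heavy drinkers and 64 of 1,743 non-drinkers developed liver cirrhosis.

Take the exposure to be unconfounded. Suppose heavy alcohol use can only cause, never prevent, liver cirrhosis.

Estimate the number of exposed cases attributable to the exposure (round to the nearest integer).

about 932 cases

p₁ = P(outcome | exposed) = 1040/2938 = 0.35398
p₀ = P(outcome | unexposed) = 64/1743 = 0.036718
PN = (p₁ − p₀)/p₁ = (0.35398 − 0.036718) / 0.35398 ≈ 0.89627.
Attributable cases ≈ PN × (exposed cases) = 0.89627 × 1040 ≈ 932.12.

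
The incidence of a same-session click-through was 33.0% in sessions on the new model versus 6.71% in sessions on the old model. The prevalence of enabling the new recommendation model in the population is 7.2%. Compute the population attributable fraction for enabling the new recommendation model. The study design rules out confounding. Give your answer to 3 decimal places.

PAF ≈ 0.220

p₁ = 0.33, p₀ = 0.0671.
Overall risk P(Y=1) = π·p₁ + (1−π)·p₀ = 0.072×0.33 + 0.928×0.0671 = 0.086029.
Under exogeneity, PAF = [P(Y=1) − p₀] / P(Y=1).
PAF = (0.086029 − 0.0671) / 0.086029 ≈ 0.2200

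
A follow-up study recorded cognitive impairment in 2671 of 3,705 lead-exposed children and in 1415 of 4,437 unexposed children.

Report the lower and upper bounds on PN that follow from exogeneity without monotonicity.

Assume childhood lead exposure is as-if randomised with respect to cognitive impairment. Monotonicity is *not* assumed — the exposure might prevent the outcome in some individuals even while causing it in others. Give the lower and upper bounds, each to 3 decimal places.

p₁ = P(outcome | exposed) = 2671/3705 = 0.72092
p₀ = P(outcome | unexposed) = 1415/4437 = 0.31891
Under exogeneity alone the bounds on PN are max{0,(p₁−p₀)/p₁} ≤ PN ≤ min{1,(1−p₀)/p₁}.
  lower = (p₁ − p₀)/p₁ = 0.40201 / 0.72092 ≈ 0.5576
  upper = min{1, (1 − p₀)/p₁} = 0.68109 / 0.72092 ≈ 0.9448

0.558 ≤ PN ≤ 0.945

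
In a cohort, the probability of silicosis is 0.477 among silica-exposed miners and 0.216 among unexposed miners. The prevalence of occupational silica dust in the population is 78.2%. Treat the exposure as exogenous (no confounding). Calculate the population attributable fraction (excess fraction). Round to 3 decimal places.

Let p₁ = 0.477, p₀ = 0.216.
Overall risk P(Y=1) = π·p₁ + (1−π)·p₀ = 0.782×0.477 + 0.218×0.216 = 0.4201.
Under exogeneity, PAF = [P(Y=1) − p₀] / P(Y=1).
PAF = (0.4201 − 0.216) / 0.4201 ≈ 0.4858

PAF ≈ 0.486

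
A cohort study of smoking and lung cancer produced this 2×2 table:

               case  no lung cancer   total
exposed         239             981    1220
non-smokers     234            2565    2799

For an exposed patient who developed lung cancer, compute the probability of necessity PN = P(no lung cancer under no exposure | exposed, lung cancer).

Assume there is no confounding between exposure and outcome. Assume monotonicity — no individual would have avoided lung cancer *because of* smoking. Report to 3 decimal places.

p₁ = P(outcome | exposed) = 239/1220 = 0.1959
p₀ = P(outcome | unexposed) = 234/2799 = 0.083601
Under exogeneity and monotonicity, PN = (p₁ − p₀) / p₁.
PN = (0.1959 − 0.083601) / 0.1959 = 0.1123 / 0.1959 ≈ 0.5732

PN ≈ 0.573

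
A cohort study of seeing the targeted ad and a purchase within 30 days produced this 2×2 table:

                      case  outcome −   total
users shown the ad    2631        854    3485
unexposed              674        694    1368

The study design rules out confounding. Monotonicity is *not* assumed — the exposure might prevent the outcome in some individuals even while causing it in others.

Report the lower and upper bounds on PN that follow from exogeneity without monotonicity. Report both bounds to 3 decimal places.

p₁ = P(outcome | exposed) = 2631/3485 = 0.75495
p₀ = P(outcome | unexposed) = 674/1368 = 0.49269
Under exogeneity alone the bounds on PN are max{0,(p₁−p₀)/p₁} ≤ PN ≤ min{1,(1−p₀)/p₁}.
  lower = (p₁ − p₀)/p₁ = 0.26226 / 0.75495 ≈ 0.3474
  upper = min{1, (1 − p₀)/p₁} = 0.50731 / 0.75495 ≈ 0.6720

0.347 ≤ PN ≤ 0.672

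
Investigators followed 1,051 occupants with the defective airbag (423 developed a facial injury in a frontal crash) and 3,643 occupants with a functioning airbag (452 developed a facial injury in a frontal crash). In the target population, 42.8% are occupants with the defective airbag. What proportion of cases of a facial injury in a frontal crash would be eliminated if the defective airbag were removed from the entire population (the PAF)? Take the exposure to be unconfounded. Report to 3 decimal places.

PAF ≈ 0.490

p₁ = P(outcome | exposed) = 423/1051 = 0.40247
p₀ = P(outcome | unexposed) = 452/3643 = 0.12407
Overall risk P(Y=1) = π·p₁ + (1−π)·p₀ = 0.428×0.40247 + 0.572×0.12407 = 0.24323.
Under exogeneity, PAF = [P(Y=1) − p₀] / P(Y=1).
PAF = (0.24323 − 0.12407) / 0.24323 ≈ 0.4899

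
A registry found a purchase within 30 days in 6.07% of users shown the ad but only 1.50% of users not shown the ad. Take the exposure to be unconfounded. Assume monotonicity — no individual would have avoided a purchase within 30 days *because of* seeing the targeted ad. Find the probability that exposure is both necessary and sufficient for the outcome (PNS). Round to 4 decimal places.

PNS ≈ 0.0457

p₁ = 0.0607, p₀ = 0.015.
Under exogeneity and monotonicity, PNS = p₁ − p₀.
PNS = 0.0607 − 0.015 = 0.0457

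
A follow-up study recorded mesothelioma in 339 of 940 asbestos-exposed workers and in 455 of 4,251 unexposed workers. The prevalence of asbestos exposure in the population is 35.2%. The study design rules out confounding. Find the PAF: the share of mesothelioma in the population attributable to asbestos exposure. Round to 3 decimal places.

PAF ≈ 0.455

p₁ = P(outcome | exposed) = 339/940 = 0.36064
p₀ = P(outcome | unexposed) = 455/4251 = 0.10703
Overall risk P(Y=1) = π·p₁ + (1−π)·p₀ = 0.352×0.36064 + 0.648×0.10703 = 0.1963.
Under exogeneity, PAF = [P(Y=1) − p₀] / P(Y=1).
PAF = (0.1963 − 0.10703) / 0.1963 ≈ 0.4548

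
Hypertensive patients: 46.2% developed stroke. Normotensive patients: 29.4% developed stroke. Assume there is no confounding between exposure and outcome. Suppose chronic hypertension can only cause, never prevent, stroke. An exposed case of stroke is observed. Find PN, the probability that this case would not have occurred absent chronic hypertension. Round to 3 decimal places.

PN ≈ 0.364

p₁ = 0.462, p₀ = 0.294.
Under exogeneity and monotonicity, PN = (p₁ − p₀) / p₁.
PN = (0.462 − 0.294) / 0.462 = 0.168 / 0.462 ≈ 0.3636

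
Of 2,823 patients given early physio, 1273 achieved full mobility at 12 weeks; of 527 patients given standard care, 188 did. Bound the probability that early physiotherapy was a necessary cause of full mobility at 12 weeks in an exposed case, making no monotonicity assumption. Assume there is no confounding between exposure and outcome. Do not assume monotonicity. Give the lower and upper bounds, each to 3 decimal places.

0.209 ≤ PN ≤ 1.000

p₁ = P(outcome | exposed) = 1273/2823 = 0.45094
p₀ = P(outcome | unexposed) = 188/527 = 0.35674
Under exogeneity alone the bounds on PN are max{0,(p₁−p₀)/p₁} ≤ PN ≤ min{1,(1−p₀)/p₁}.
  lower = (p₁ − p₀)/p₁ = 0.094202 / 0.45094 ≈ 0.2089
  upper = min{1, (1 − p₀)/p₁} = 0.64326 / 0.45094 ≈ 1.4265 → capped at 1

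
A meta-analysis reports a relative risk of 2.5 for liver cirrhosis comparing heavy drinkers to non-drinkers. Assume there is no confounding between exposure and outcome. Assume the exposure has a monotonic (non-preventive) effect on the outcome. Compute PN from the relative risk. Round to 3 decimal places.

PN ≈ 0.600

Under exogeneity and monotonicity, PN = (RR − 1) / RR = 1 − 1/RR.
PN = (2.5 − 1) / 2.5 = 1.5 / 2.5 ≈ 0.6000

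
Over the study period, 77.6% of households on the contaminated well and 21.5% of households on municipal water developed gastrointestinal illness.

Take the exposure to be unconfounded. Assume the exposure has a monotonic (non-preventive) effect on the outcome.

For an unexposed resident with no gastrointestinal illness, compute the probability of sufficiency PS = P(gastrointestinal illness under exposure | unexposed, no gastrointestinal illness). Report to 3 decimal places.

PS ≈ 0.715

p₁ = 0.776, p₀ = 0.215.
Under exogeneity and monotonicity, PS = (p₁ − p₀) / (1 − p₀).
PS = (0.776 − 0.215) / (1 − 0.215) = 0.561 / 0.785 ≈ 0.7146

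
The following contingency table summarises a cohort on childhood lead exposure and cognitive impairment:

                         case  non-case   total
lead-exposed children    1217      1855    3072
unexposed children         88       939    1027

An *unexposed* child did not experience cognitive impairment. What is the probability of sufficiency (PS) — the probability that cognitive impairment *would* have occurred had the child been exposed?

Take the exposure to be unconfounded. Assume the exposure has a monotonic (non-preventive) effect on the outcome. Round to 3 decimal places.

p₁ = P(outcome | exposed) = 1217/3072 = 0.39616
p₀ = P(outcome | unexposed) = 88/1027 = 0.085686
Under exogeneity and monotonicity, PS = (p₁ − p₀)/(1 − p₀).
PS = (0.39616 − 0.085686) / 0.91431 ≈ 0.3396

PS ≈ 0.340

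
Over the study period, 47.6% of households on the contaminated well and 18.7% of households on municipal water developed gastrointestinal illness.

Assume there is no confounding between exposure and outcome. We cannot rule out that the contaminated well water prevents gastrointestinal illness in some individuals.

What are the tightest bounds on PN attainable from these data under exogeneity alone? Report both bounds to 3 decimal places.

0.607 ≤ PN ≤ 1.000

p₁ = 0.476, p₀ = 0.187.
Under exogeneity alone the bounds on PN are max{0,(p₁−p₀)/p₁} ≤ PN ≤ min{1,(1−p₀)/p₁}.
  lower = (p₁ − p₀)/p₁ = 0.289 / 0.476 ≈ 0.6071
  upper = min{1, (1 − p₀)/p₁} = 0.813 / 0.476 ≈ 1.7080 → capped at 1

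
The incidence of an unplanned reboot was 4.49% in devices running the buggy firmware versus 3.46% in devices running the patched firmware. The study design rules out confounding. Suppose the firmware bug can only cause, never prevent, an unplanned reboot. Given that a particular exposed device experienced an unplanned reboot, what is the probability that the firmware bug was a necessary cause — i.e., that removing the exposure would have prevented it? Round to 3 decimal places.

p₁ = 0.0449, p₀ = 0.0346.
Under exogeneity and monotonicity, PN = (p₁ − p₀) / p₁.
PN = (0.0449 − 0.0346) / 0.0449 = 0.0103 / 0.0449 ≈ 0.2294

PN ≈ 0.229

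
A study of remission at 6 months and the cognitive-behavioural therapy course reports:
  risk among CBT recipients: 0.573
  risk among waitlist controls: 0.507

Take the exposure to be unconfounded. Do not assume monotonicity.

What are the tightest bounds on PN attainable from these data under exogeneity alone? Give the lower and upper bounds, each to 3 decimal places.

Let p₁ = 0.573, p₀ = 0.507.
Under exogeneity alone the bounds on PN are max{0,(p₁−p₀)/p₁} ≤ PN ≤ min{1,(1−p₀)/p₁}.
  lower = (p₁ − p₀)/p₁ = 0.066 / 0.573 ≈ 0.1152
  upper = min{1, (1 − p₀)/p₁} = 0.493 / 0.573 ≈ 0.8604

0.115 ≤ PN ≤ 0.860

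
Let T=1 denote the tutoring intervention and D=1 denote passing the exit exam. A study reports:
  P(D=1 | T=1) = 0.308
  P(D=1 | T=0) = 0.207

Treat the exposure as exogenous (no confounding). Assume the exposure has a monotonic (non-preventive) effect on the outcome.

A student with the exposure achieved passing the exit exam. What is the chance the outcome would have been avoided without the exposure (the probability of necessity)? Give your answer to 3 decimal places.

Let p₁ = 0.308, p₀ = 0.207.
Under exogeneity and monotonicity, PN = (p₁ − p₀) / p₁.
PN = (0.308 − 0.207) / 0.308 = 0.101 / 0.308 ≈ 0.3279

PN ≈ 0.328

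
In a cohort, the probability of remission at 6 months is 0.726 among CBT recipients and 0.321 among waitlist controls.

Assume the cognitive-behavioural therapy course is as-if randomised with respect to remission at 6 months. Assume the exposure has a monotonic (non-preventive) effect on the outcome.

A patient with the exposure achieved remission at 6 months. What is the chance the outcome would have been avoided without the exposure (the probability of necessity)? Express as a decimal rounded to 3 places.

PN ≈ 0.558

Let p₁ = 0.726, p₀ = 0.321.
Under exogeneity and monotonicity, PN = (p₁ − p₀) / p₁.
PN = (0.726 − 0.321) / 0.726 = 0.405 / 0.726 ≈ 0.5579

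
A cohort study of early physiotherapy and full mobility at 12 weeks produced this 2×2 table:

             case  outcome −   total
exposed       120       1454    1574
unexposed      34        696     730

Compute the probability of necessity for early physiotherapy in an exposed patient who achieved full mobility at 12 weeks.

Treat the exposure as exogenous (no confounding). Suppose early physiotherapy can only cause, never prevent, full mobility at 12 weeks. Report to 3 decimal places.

p₁ = P(outcome | exposed) = 120/1574 = 0.076239
p₀ = P(outcome | unexposed) = 34/730 = 0.046575
Under exogeneity and monotonicity, PN = (p₁ − p₀)/p₁.
PN = (0.076239 − 0.046575) / 0.076239 ≈ 0.3891

PN ≈ 0.389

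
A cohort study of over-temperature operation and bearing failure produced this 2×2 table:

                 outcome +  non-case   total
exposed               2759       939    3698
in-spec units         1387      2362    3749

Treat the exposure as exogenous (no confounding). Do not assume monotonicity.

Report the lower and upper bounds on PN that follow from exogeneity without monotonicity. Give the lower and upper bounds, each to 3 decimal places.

p₁ = P(outcome | exposed) = 2759/3698 = 0.74608
p₀ = P(outcome | unexposed) = 1387/3749 = 0.36997
Under exogeneity alone the bounds on PN are max{0,(p₁−p₀)/p₁} ≤ PN ≤ min{1,(1−p₀)/p₁}.
  lower = (p₁ − p₀)/p₁ = 0.37611 / 0.74608 ≈ 0.5041
  upper = min{1, (1 − p₀)/p₁} = 0.63003 / 0.74608 ≈ 0.8445

0.504 ≤ PN ≤ 0.844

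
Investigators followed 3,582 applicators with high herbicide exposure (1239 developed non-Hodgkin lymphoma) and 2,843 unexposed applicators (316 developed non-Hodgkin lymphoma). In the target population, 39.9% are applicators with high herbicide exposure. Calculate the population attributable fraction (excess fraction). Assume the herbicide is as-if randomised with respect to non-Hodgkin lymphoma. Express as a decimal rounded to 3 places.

p₁ = P(outcome | exposed) = 1239/3582 = 0.3459
p₀ = P(outcome | unexposed) = 316/2843 = 0.11115
Overall risk P(Y=1) = π·p₁ + (1−π)·p₀ = 0.399×0.3459 + 0.601×0.11115 = 0.20481.
Under exogeneity, PAF = [P(Y=1) − p₀] / P(Y=1).
PAF = (0.20481 − 0.11115) / 0.20481 ≈ 0.4573

PAF ≈ 0.457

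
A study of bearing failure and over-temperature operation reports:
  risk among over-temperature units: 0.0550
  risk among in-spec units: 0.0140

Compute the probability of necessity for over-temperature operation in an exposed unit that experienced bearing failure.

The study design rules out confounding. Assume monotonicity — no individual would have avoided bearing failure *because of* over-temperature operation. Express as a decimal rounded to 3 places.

Let p₁ = 0.055, p₀ = 0.014.
Under exogeneity and monotonicity, PN = (p₁ − p₀) / p₁.
PN = (0.055 − 0.014) / 0.055 = 0.041 / 0.055 ≈ 0.7455

PN ≈ 0.745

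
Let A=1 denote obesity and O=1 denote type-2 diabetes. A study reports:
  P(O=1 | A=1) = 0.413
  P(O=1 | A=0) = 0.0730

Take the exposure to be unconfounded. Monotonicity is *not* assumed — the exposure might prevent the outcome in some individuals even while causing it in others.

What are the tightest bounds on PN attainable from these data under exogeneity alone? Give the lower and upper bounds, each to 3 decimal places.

Let p₁ = 0.413, p₀ = 0.073.
Under exogeneity alone the bounds on PN are max{0,(p₁−p₀)/p₁} ≤ PN ≤ min{1,(1−p₀)/p₁}.
  lower = (p₁ − p₀)/p₁ = 0.34 / 0.413 ≈ 0.8232
  upper = min{1, (1 − p₀)/p₁} = 0.927 / 0.413 ≈ 2.2446 → capped at 1

0.823 ≤ PN ≤ 1.000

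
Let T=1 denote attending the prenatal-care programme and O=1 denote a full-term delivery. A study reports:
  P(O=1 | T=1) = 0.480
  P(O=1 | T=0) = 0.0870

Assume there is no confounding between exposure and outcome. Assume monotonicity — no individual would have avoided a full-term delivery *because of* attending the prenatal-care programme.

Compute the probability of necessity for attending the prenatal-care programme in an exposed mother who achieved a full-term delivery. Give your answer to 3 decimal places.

Let p₁ = 0.48, p₀ = 0.087.
Under exogeneity and monotonicity, PN = (p₁ − p₀) / p₁.
PN = (0.48 − 0.087) / 0.48 = 0.393 / 0.48 ≈ 0.8188

PN ≈ 0.819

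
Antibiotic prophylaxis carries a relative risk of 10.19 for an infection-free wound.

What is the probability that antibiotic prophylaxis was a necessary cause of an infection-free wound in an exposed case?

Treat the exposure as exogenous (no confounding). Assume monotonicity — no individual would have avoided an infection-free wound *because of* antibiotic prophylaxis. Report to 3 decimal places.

PN ≈ 0.902

Under exogeneity and monotonicity, PN = (RR − 1) / RR = 1 − 1/RR.
PN = (10.19 − 1) / 10.19 = 9.19 / 10.19 ≈ 0.9019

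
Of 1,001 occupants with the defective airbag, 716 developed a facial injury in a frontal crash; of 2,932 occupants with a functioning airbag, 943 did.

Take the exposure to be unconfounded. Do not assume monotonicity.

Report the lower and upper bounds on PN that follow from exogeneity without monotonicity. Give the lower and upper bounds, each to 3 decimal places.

p₁ = P(outcome | exposed) = 716/1001 = 0.71528
p₀ = P(outcome | unexposed) = 943/2932 = 0.32162
Under exogeneity alone the bounds on PN are max{0,(p₁−p₀)/p₁} ≤ PN ≤ min{1,(1−p₀)/p₁}.
  lower = (p₁ − p₀)/p₁ = 0.39366 / 0.71528 ≈ 0.5504
  upper = min{1, (1 − p₀)/p₁} = 0.67838 / 0.71528 ≈ 0.9484

0.550 ≤ PN ≤ 0.948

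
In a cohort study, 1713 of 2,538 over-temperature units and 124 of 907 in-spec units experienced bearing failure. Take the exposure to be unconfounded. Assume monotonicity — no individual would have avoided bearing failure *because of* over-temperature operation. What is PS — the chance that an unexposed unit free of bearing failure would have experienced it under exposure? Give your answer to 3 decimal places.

PS ≈ 0.623

p₁ = P(outcome | exposed) = 1713/2538 = 0.67494
p₀ = P(outcome | unexposed) = 124/907 = 0.13671
Under exogeneity and monotonicity, PS = (p₁ − p₀) / (1 − p₀).
PS = (0.67494 − 0.13671) / (1 − 0.13671) = 0.53823 / 0.86329 ≈ 0.6235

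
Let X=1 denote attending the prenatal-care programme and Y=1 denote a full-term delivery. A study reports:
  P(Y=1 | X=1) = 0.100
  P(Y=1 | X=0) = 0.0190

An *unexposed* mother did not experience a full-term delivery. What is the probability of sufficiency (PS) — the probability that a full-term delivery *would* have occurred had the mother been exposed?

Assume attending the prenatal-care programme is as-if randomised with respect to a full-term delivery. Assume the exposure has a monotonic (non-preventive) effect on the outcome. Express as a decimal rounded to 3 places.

Let p₁ = 0.1, p₀ = 0.019.
Under exogeneity and monotonicity, PS = (p₁ − p₀) / (1 − p₀).
PS = (0.1 − 0.019) / (1 − 0.019) = 0.081 / 0.981 ≈ 0.0826

PS ≈ 0.083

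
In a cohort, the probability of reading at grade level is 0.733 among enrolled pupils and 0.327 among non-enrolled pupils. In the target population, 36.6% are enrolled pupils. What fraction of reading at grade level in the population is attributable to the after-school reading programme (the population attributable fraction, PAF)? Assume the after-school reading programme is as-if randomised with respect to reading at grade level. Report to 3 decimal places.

Let p₁ = 0.733, p₀ = 0.327.
Overall risk P(Y=1) = π·p₁ + (1−π)·p₀ = 0.366×0.733 + 0.634×0.327 = 0.4756.
Under exogeneity, PAF = [P(Y=1) − p₀] / P(Y=1).
PAF = (0.4756 − 0.327) / 0.4756 ≈ 0.3124

PAF ≈ 0.312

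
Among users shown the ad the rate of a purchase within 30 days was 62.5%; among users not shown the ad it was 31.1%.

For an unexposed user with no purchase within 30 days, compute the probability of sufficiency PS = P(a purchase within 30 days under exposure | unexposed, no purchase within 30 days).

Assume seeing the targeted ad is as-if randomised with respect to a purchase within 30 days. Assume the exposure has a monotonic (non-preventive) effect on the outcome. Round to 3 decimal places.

PS ≈ 0.456

p₁ = 0.625, p₀ = 0.311.
Under exogeneity and monotonicity, PS = (p₁ − p₀) / (1 − p₀).
PS = (0.625 − 0.311) / (1 − 0.311) = 0.314 / 0.689 ≈ 0.4557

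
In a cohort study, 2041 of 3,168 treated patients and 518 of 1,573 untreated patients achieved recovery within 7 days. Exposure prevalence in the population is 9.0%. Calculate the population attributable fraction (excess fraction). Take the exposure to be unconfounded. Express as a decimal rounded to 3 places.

p₁ = P(outcome | exposed) = 2041/3168 = 0.64426
p₀ = P(outcome | unexposed) = 518/1573 = 0.32931
Overall risk P(Y=1) = π·p₁ + (1−π)·p₀ = 0.09×0.64426 + 0.91×0.32931 = 0.35765.
Under exogeneity, PAF = [P(Y=1) − p₀] / P(Y=1).
PAF = (0.35765 − 0.32931) / 0.35765 ≈ 0.0793

PAF ≈ 0.079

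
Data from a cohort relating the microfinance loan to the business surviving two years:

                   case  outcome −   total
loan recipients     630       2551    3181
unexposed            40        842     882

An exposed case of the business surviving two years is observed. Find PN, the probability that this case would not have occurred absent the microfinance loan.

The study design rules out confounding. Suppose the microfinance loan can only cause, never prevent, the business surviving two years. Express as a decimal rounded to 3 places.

PN ≈ 0.771

p₁ = P(outcome | exposed) = 630/3181 = 0.19805
p₀ = P(outcome | unexposed) = 40/882 = 0.045351
Under exogeneity and monotonicity, PN = (p₁ − p₀) / p₁.
PN = (0.19805 − 0.045351) / 0.19805 = 0.1527 / 0.19805 ≈ 0.7710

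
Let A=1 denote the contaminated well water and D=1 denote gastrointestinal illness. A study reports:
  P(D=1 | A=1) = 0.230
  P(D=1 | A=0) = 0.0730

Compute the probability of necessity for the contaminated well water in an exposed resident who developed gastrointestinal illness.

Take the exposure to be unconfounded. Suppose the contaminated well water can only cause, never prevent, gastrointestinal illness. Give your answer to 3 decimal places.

PN ≈ 0.683

Let p₁ = 0.23, p₀ = 0.073.
Under exogeneity and monotonicity, PN = (p₁ − p₀) / p₁.
PN = (0.23 − 0.073) / 0.23 = 0.157 / 0.23 ≈ 0.6826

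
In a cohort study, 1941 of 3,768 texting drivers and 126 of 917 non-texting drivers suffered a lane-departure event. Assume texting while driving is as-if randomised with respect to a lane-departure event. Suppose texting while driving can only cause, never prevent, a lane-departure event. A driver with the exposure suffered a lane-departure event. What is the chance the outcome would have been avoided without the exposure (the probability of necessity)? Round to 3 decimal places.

p₁ = P(outcome | exposed) = 1941/3768 = 0.51513
p₀ = P(outcome | unexposed) = 126/917 = 0.1374
Under exogeneity and monotonicity, PN = (p₁ − p₀) / p₁.
PN = (0.51513 − 0.1374) / 0.51513 = 0.37772 / 0.51513 ≈ 0.7333

PN ≈ 0.733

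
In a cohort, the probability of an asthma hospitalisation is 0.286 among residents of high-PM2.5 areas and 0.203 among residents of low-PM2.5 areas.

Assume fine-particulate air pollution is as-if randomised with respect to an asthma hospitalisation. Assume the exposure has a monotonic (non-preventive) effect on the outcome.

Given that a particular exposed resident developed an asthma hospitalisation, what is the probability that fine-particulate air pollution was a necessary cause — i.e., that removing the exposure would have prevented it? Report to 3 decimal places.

PN ≈ 0.290

Let p₁ = 0.286, p₀ = 0.203.
Under exogeneity and monotonicity, PN = (p₁ − p₀) / p₁.
PN = (0.286 − 0.203) / 0.286 = 0.083 / 0.286 ≈ 0.2902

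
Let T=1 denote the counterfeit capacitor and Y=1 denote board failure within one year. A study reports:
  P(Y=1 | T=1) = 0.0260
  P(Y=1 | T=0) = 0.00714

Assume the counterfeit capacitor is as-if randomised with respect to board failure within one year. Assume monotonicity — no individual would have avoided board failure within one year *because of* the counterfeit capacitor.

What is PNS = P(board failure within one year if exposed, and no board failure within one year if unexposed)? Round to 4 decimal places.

Let p₁ = 0.026, p₀ = 0.00714.
Under exogeneity and monotonicity, PNS = p₁ − p₀.
PNS = 0.026 − 0.00714 = 0.01886

PNS ≈ 0.0189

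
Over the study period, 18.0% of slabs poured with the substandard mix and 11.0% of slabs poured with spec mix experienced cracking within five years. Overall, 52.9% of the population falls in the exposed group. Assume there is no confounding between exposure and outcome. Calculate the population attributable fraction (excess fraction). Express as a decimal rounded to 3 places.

p₁ = 0.18, p₀ = 0.11.
Overall risk P(Y=1) = π·p₁ + (1−π)·p₀ = 0.529×0.18 + 0.471×0.11 = 0.14703.
Under exogeneity, PAF = [P(Y=1) − p₀] / P(Y=1).
PAF = (0.14703 − 0.11) / 0.14703 ≈ 0.2519

PAF ≈ 0.252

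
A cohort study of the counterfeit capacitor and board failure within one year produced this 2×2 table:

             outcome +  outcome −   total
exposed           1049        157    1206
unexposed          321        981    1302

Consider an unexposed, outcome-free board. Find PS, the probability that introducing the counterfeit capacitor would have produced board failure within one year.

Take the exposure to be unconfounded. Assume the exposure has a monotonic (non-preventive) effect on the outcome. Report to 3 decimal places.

PS ≈ 0.827

p₁ = P(outcome | exposed) = 1049/1206 = 0.86982
p₀ = P(outcome | unexposed) = 321/1302 = 0.24654
Under exogeneity and monotonicity, PS = (p₁ − p₀) / (1 − p₀).
PS = (0.86982 − 0.24654) / (1 − 0.24654) = 0.62327 / 0.75346 ≈ 0.8272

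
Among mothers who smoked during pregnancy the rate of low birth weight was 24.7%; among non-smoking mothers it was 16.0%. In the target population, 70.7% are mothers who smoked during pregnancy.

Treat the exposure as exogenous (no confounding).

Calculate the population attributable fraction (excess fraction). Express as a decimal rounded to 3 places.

p₁ = 0.247, p₀ = 0.16.
Overall risk P(Y=1) = π·p₁ + (1−π)·p₀ = 0.707×0.247 + 0.293×0.16 = 0.22151.
Under exogeneity, PAF = [P(Y=1) − p₀] / P(Y=1).
PAF = (0.22151 − 0.16) / 0.22151 ≈ 0.2777

PAF ≈ 0.278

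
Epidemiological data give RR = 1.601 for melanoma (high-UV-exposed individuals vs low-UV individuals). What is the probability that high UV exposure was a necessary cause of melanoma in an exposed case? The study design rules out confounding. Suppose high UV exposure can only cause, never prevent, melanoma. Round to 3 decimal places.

Under exogeneity and monotonicity, PN = (RR − 1) / RR = 1 − 1/RR.
PN = (1.601 − 1) / 1.601 = 0.601 / 1.601 ≈ 0.3754

PN ≈ 0.375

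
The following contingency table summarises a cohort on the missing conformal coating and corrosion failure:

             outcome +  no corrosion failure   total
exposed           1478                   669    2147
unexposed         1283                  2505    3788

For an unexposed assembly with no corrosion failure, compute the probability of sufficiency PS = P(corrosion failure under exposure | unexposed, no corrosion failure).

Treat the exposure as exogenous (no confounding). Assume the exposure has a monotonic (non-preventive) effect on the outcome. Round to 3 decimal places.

PS ≈ 0.529

p₁ = P(outcome | exposed) = 1478/2147 = 0.6884
p₀ = P(outcome | unexposed) = 1283/3788 = 0.3387
Under exogeneity and monotonicity, PS = (p₁ − p₀)/(1 − p₀).
PS = (0.6884 − 0.3387) / 0.6613 ≈ 0.5288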